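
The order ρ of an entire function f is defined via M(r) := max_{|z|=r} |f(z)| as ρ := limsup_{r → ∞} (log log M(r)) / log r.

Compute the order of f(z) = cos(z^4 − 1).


Write cos(w) = (e^{iw} ± e^{−iw})/(2 or 2i), so |cos(w)| ≤ e^{|w|}. With w = z^4 − 1, |w| ≤ 1r^4 + 1 on |z|=r, giving M(r) ≤ e^{1r^4 + 1} and ρ ≤ 4. For the lower bound, choose z on |z|=r with 1z^4 purely imaginary of modulus 1r^4; then |cos(z^4 − 1)| grows like e^{1r^4}/2, so ρ ≥ 4. Hence ρ = 4.
Therefore ρ = 4.

Order ρ = 4.


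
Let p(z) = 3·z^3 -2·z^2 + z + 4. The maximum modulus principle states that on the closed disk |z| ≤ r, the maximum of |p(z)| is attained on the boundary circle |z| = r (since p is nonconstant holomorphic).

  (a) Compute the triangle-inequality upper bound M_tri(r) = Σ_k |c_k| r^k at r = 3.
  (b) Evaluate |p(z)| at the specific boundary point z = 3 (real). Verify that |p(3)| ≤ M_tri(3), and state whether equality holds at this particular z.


Coefficients: c_0 = 4, c_1 = 1, c_2 = -2, c_3 = 3. Radius r = 3.
Part (a). Triangle bound: M_tri(r) = Σ_k |c_k| r^k
  = |4|·3^0 + |1|·3^1 + |-2|·3^2 + |3|·3^3
  = 4 + 3 + 18 + 81 = 106.
This bounds M(r) := max_{|z|=r} |p(z)| from above; equality holds iff all terms c_k z^k can be made to align in phase at a single z on |z|=r.
Part (b). At z = 3 (real, on the circle |z| = r):
  p(3) = (4)·3^0 + (1)·3^1 + (-2)·3^2 + (3)·3^3 = 70.
  |p(3)| = 70.
Check: |p(3)| = 70 ≤ 106 = M_tri(3). ✓ Equality does not hold at z = 3 (the coefficients have mixed signs, so the terms do not all align in phase there).

M_tri(3) = 106; |p(3)| = 70; equality at z=3: no.


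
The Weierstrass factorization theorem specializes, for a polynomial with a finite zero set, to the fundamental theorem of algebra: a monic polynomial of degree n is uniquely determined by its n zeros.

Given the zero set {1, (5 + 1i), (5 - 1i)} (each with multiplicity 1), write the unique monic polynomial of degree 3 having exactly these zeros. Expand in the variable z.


The polynomial is p(z) = ∏_{α ∈ S} (z − α), where S = {1, (5 + 1i), (5 - 1i)}.
Expanding the product yields: p(z) = z^3 -11·z^2 + 36·z -26.
Note conjugate pairs combine to real quadratics: (z − (5+1i))(z − (5−1i)) = z² − 10z + 26.
The resulting polynomial has degree 3 and real coefficients as required.

p(z) = z^3 -11·z^2 + 36·z -26.


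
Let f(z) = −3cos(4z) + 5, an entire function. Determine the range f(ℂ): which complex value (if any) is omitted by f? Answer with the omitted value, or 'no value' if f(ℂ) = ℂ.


Little Picard bounds the complement of f(ℂ) to at most one point.
cos is entire and surjective onto ℂ: for every w ∈ ℂ, cos(ζ) = w has a solution ζ ∈ ℂ (e.g., via the complex inverse arccos). With ζ = 4z this gives z = ζ/(4). Then -3·cos(4z) takes every value in -3·ℂ = ℂ, and adding 5 is a bijection of ℂ. So f is surjective and omits no value. (Note: only on the real line is cos bounded by [−1, 1].)

Omitted value: no value.


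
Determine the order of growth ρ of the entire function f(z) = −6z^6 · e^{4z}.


M(r) = max_{|z|=r} |-6|·|z|^6·|e^{4z}| = 6·r^6 · e^{4r^1} (the factors attain their maxima compatibly on |z|=r). Then log M(r) = log 6 + 6·log r + 4r^1, dominated by the last term, so log log M(r) ~ 1·log r. The polynomial factor -6z^6 contributes only a log r term and does not affect the order. ρ = 1.
Therefore ρ = 1.

Order ρ = 1.


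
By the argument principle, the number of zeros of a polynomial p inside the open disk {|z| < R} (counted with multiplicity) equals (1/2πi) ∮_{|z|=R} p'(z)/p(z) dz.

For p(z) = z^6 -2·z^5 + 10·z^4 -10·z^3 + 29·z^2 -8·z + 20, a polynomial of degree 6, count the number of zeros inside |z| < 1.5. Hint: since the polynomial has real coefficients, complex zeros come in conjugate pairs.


The zeros of p are: (1 + 2i), (1 - 2i), (0 + 1i), (0 - 1i), (0 + 2i), (0 - 2i).
Their magnitudes are: 2.236, 2.236, 1, 1, 2, 2.
Zeros with |z| < R = 1.5: (0 + 1i), (0 - 1i).
Count = 2.
By the argument principle, (1/2πi) ∮_{|z|=R} p'(z)/p(z) dz equals exactly this count.

Number of zeros inside |z| < 1.5: 2.


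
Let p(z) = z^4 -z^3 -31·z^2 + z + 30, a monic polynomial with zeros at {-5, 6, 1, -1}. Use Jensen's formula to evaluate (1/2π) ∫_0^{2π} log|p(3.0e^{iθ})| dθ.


Zeros: -5, -1, 1, 6; r = 3.0.
Inside |z| < r: -1, 1. Outside (|z| ≥ r): -5, 6.
p(0) = 30, so log|p(0)| = log(30) = 3.4012.
Apply Jensen: I(r) = log|p(0)| + Σ_k log(r/|z_k|), summed over zeros inside |z| < r.
  log(r/|z_k|) for z_k = 1: log(3.0/1) = 1.0986
  log(r/|z_k|) for z_k = -1: log(3.0/1) = 1.0986
  Outside zeros (-5, 6) contribute nothing to the Jensen sum.
Sum over inside zeros: 2.1972.
I(r) = log|p(0)| + (inside sum) = 3.4012 + 2.1972 = 5.5984.
Note: since some zeros are outside |z| ≤ r, the simplified n·log(r) form does NOT apply — only the inside zeros contribute.

I(r) ≈ 5.5984.


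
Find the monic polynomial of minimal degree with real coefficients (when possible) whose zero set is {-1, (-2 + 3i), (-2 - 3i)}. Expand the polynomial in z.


The polynomial is p(z) = ∏_{α ∈ S} (z − α), where S = {-1, (-2 + 3i), (-2 - 3i)}.
Expanding the product yields: p(z) = z^3 + 5·z^2 + 17·z + 13.
Note conjugate pairs combine to real quadratics: (z − (-2+3i))(z − (-2−3i)) = z² + 4z + 13.
The resulting polynomial has degree 3 and real coefficients as required.

p(z) = z^3 + 5·z^2 + 17·z + 13.


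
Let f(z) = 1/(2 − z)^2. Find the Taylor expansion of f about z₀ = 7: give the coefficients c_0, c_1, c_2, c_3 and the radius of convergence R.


Let w = z − z₀, so z = z₀ + w.
Then 2 − z = 2 − (z₀ + w) = (2 − z₀) − w = -5 − w.
f(z) = 1/(-5 − w)^2 = (1/(-5)^2) · (1 − w/(-5))^{−2}.
By the binomial series (1−u)^{−2} = Σ_{n≥0} C(n+1, 1) u^n for |u|<1, with u = w/(-5):
  c_n = C(n+1, 1) / (-5)^(n+2).
  c_0 = 1/(-5)^2 = 1/25.
  c_1 = 2/(-5)^3 = -2/125.
  c_2 = 3/(-5)^4 = 3/625.
  c_3 = 4/(-5)^5 = -4/3125.
The series is valid for |w/d| < 1, i.e. |z − z₀| < |d|.
Radius of convergence: R = |2 − z₀| = |-5| = 5 (distance from z₀ to the singularity z = 2).

c_0 = 1/25, c_1 = -2/125, c_2 = 3/625, c_3 = -4/3125; R = 5.


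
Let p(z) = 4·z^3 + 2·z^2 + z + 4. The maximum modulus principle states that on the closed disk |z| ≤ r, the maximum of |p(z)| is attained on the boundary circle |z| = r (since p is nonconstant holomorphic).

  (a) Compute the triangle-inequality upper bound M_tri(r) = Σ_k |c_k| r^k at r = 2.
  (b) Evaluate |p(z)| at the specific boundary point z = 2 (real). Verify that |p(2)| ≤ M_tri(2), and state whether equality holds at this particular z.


Coefficients: c_0 = 4, c_1 = 1, c_2 = 2, c_3 = 4. Radius r = 2.
Part (a). Triangle bound: M_tri(r) = Σ_k |c_k| r^k
  = |4|·2^0 + |1|·2^1 + |2|·2^2 + |4|·2^3
  = 4 + 2 + 8 + 32 = 46.
This bounds M(r) := max_{|z|=r} |p(z)| from above; equality holds iff all terms c_k z^k can be made to align in phase at a single z on |z|=r.
Part (b). At z = 2 (real, on the circle |z| = r):
  p(2) = (4)·2^0 + (1)·2^1 + (2)·2^2 + (4)·2^3 = 46.
  |p(2)| = 46.
Since all nonzero coefficients share the same sign, |p(2)| = 46 = M_tri(2); the triangle bound is attained at z = 2, so in fact M(r) = 46.

M_tri(2) = 46; |p(2)| = 46; equality at z=2: yes.


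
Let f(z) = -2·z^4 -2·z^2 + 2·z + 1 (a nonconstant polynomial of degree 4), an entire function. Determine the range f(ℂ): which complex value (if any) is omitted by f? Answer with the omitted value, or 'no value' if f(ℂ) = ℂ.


Little Picard bounds the complement of f(ℂ) to at most one point.
For every w ∈ ℂ, the equation p(z) − w = 0 is a nonconstant polynomial in z and hence has at least one root by the fundamental theorem of algebra. So p is surjective onto ℂ, omitting no value.

Omitted value: no value.


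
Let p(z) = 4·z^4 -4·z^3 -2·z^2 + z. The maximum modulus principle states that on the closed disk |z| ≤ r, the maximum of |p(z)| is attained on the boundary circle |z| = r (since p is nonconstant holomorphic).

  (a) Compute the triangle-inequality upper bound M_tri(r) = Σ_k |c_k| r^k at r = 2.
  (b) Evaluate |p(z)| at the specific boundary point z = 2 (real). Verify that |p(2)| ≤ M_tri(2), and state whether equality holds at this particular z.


Coefficients: c_0 = 0, c_1 = 1, c_2 = -2, c_3 = -4, c_4 = 4. Radius r = 2.
Part (a). Triangle bound: M_tri(r) = Σ_k |c_k| r^k
  = |0|·2^0 + |1|·2^1 + |-2|·2^2 + |-4|·2^3 + |4|·2^4
  = 0 + 2 + 8 + 32 + 64 = 106.
This bounds M(r) := max_{|z|=r} |p(z)| from above; equality holds iff all terms c_k z^k can be made to align in phase at a single z on |z|=r.
Part (b). At z = 2 (real, on the circle |z| = r):
  p(2) = (0)·2^0 + (1)·2^1 + (-2)·2^2 + (-4)·2^3 + (4)·2^4 = 26.
  |p(2)| = 26.
Check: |p(2)| = 26 ≤ 106 = M_tri(2). ✓ Equality does not hold at z = 2 (the coefficients have mixed signs, so the terms do not all align in phase there).

M_tri(2) = 106; |p(2)| = 26; equality at z=2: no.


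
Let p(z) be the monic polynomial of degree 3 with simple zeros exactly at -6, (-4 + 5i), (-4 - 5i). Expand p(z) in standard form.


The polynomial is p(z) = ∏_{α ∈ S} (z − α), where S = {-6, (-4 + 5i), (-4 - 5i)}.
Expanding the product yields: p(z) = z^3 + 14·z^2 + 89·z + 246.
Note conjugate pairs combine to real quadratics: (z − (-4+5i))(z − (-4−5i)) = z² + 8z + 41.
The resulting polynomial has degree 3 and real coefficients as required.

p(z) = z^3 + 14·z^2 + 89·z + 246.


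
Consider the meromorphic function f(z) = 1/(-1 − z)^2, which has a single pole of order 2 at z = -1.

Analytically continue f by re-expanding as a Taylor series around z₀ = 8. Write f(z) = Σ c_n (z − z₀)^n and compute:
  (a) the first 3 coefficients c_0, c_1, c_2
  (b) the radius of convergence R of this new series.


Let w = z − z₀, so z = z₀ + w.
Then -1 − z = -1 − (z₀ + w) = (-1 − z₀) − w = -9 − w.
f(z) = 1/(-9 − w)^2 = (1/(-9)^2) · (1 − w/(-9))^{−2}.
By the binomial series (1−u)^{−2} = Σ_{n≥0} C(n+1, 1) u^n for |u|<1, with u = w/(-9):
  c_n = C(n+1, 1) / (-9)^(n+2).
  c_0 = 1/(-9)^2 = 1/81.
  c_1 = 2/(-9)^3 = -2/729.
  c_2 = 3/(-9)^4 = 1/2187.
The series is valid for |w/d| < 1, i.e. |z − z₀| < |d|.
Radius of convergence: R = |-1 − z₀| = |-9| = 9 (distance from z₀ to the singularity z = -1).

c_0 = 1/81, c_1 = -2/729, c_2 = 1/2187; R = 9.


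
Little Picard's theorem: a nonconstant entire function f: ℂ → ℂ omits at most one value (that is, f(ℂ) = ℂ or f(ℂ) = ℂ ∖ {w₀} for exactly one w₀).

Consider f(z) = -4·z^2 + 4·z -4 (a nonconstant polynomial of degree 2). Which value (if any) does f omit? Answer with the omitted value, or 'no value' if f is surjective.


Little Picard bounds the complement of f(ℂ) to at most one point.
For every w ∈ ℂ, the equation p(z) − w = 0 is a nonconstant polynomial in z and hence has at least one root by the fundamental theorem of algebra. So p is surjective onto ℂ, omitting no value.

Omitted value: no value.


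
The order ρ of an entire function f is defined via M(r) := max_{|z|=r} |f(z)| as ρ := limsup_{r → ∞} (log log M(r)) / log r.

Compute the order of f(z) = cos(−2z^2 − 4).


Write cos(w) = (e^{iw} ± e^{−iw})/(2 or 2i), so |cos(w)| ≤ e^{|w|}. With w = −2z^2 − 4, |w| ≤ 2r^2 + 4 on |z|=r, giving M(r) ≤ e^{2r^2 + 4} and ρ ≤ 2. For the lower bound, choose z on |z|=r with -2z^2 purely imaginary of modulus 2r^2; then |cos(−2z^2 − 4)| grows like e^{2r^2}/2, so ρ ≥ 2. Hence ρ = 2.
Therefore ρ = 2.

Order ρ = 2.


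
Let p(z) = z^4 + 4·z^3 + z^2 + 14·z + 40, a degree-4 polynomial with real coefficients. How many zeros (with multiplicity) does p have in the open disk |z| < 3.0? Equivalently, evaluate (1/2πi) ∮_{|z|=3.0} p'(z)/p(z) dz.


The zeros of p are: (1 + 2i), (1 - 2i), -2, -4.
Their magnitudes are: 2.236, 2.236, 2, 4.
Zeros with |z| < R = 3.0: (1 + 2i), (1 - 2i), -2.
Count = 3.
By the argument principle, (1/2πi) ∮_{|z|=R} p'(z)/p(z) dz equals exactly this count.

Number of zeros inside |z| < 3.0: 3.


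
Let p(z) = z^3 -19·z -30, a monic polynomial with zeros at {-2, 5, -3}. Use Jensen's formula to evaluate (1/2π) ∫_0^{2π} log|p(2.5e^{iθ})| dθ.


Zeros: -3, -2, 5; r = 2.5.
Inside |z| < r: -2. Outside (|z| ≥ r): -3, 5.
p(0) = -30, so log|p(0)| = log(30) = 3.4012.
Apply Jensen: I(r) = log|p(0)| + Σ_k log(r/|z_k|), summed over zeros inside |z| < r.
  log(r/|z_k|) for z_k = -2: log(2.5/2) = 0.2231
  Outside zeros (-3, 5) contribute nothing to the Jensen sum.
Sum over inside zeros: 0.2231.
I(r) = log|p(0)| + (inside sum) = 3.4012 + 0.2231 = 3.6243.
Note: since some zeros are outside |z| ≤ r, the simplified n·log(r) form does NOT apply — only the inside zeros contribute.

I(r) ≈ 3.6243.


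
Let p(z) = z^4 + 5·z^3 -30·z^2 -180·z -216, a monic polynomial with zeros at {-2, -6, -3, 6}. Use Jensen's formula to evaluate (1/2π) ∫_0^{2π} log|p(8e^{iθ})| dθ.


Zeros: -6, -3, -2, 6; r = 8.
Inside |z| < r: -6, -3, -2, 6. Outside (|z| ≥ r): ∅.
p(0) = -216, so log|p(0)| = log(216) = 5.3753.
Apply Jensen: I(r) = log|p(0)| + Σ_k log(r/|z_k|), summed over zeros inside |z| < r.
  log(r/|z_k|) for z_k = -2: log(8/2) = 1.3863
  log(r/|z_k|) for z_k = -6: log(8/6) = 0.2877
  log(r/|z_k|) for z_k = -3: log(8/3) = 0.9808
  log(r/|z_k|) for z_k = 6: log(8/6) = 0.2877
Sum over inside zeros: 2.9425.
I(r) = log|p(0)| + (inside sum) = 5.3753 + 2.9425 = 8.3178.
Closed form (all zeros inside, monic): I(r) = n·log(r) = 4·log(8) = 8.3178. ✓

I(r) ≈ 8.3178.


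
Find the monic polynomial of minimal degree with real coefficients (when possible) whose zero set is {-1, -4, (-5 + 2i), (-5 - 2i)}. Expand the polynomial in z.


The polynomial is p(z) = ∏_{α ∈ S} (z − α), where S = {-1, -4, (-5 + 2i), (-5 - 2i)}.
Expanding the product yields: p(z) = z^4 + 15·z^3 + 83·z^2 + 185·z + 116.
Note conjugate pairs combine to real quadratics: (z − (-5+2i))(z − (-5−2i)) = z² + 10z + 29.
The resulting polynomial has degree 4 and real coefficients as required.

p(z) = z^4 + 15·z^3 + 83·z^2 + 185·z + 116.


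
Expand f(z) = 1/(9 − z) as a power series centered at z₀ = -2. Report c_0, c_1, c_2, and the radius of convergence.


Let w = z − z₀, so z = z₀ + w.
Then 9 − z = 9 − (z₀ + w) = (9 − z₀) − w = 11 − w.
f(z) = 1/(11 − w) = (1/(11)) · 1/(1 − w/(11)) = Σ_{n≥0} w^n / (11)^(n+1).
So c_n = 1/(11)^(n+1):
  c_0 = 1/(11)^1 = 1/11.
  c_1 = 1/(11)^2 = 1/121.
  c_2 = 1/(11)^3 = 1/1331.
The series is valid for |w/d| < 1, i.e. |z − z₀| < |d|.
Radius of convergence: R = |9 − z₀| = |11| = 11 (distance from z₀ to the singularity z = 9).

c_0 = 1/11, c_1 = 1/121, c_2 = 1/1331; R = 11.


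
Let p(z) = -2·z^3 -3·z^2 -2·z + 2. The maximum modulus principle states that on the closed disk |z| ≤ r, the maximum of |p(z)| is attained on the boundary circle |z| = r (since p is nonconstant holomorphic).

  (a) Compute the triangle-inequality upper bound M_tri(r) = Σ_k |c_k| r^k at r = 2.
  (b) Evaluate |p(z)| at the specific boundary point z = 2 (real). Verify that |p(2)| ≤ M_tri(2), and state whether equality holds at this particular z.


Coefficients: c_0 = 2, c_1 = -2, c_2 = -3, c_3 = -2. Radius r = 2.
Part (a). Triangle bound: M_tri(r) = Σ_k |c_k| r^k
  = |2|·2^0 + |-2|·2^1 + |-3|·2^2 + |-2|·2^3
  = 2 + 4 + 12 + 16 = 34.
This bounds M(r) := max_{|z|=r} |p(z)| from above; equality holds iff all terms c_k z^k can be made to align in phase at a single z on |z|=r.
Part (b). At z = 2 (real, on the circle |z| = r):
  p(2) = (2)·2^0 + (-2)·2^1 + (-3)·2^2 + (-2)·2^3 = -30.
  |p(2)| = 30.
Check: |p(2)| = 30 ≤ 34 = M_tri(2). ✓ Equality does not hold at z = 2 (the coefficients have mixed signs, so the terms do not all align in phase there).

M_tri(2) = 34; |p(2)| = 30; equality at z=2: no.


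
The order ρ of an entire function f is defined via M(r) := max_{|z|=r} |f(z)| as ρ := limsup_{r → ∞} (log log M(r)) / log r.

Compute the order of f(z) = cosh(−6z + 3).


cosh(w) is a linear combination of e^{iw} and e^{−iw} (or e^w, e^{−w} in the hyperbolic case), so |cosh(w)| ≤ e^{|w|}. With w = −6z + 3, |w| ≤ 6|z| + 3 = 6r + 3 on |z| = r, giving M(r) ≤ e^{6r + 3}, so ρ ≤ 1. On a suitable ray (z = it for sin/cos; z = t for sinh/cosh, t real → ∞), |cosh(−6z + 3)| grows like e^{6|t|}/2, so ρ ≥ 1. Hence ρ = 1.
Therefore ρ = 1.

Order ρ = 1.


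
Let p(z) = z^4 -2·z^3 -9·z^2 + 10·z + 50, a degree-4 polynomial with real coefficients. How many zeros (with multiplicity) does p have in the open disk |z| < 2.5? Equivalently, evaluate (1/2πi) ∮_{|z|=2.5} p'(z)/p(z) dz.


The zeros of p are: (3 + 1i), (3 - 1i), (-2 + 1i), (-2 - 1i).
Their magnitudes are: 3.162, 3.162, 2.236, 2.236.
Zeros with |z| < R = 2.5: (-2 + 1i), (-2 - 1i).
Count = 2.
By the argument principle, (1/2πi) ∮_{|z|=R} p'(z)/p(z) dz equals exactly this count.

Number of zeros inside |z| < 2.5: 2.


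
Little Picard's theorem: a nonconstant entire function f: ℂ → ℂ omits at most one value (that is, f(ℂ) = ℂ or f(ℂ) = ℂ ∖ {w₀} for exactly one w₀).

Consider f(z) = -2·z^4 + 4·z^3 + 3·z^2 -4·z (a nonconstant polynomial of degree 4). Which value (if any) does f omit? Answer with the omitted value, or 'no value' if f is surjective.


Little Picard bounds the complement of f(ℂ) to at most one point.
For every w ∈ ℂ, the equation p(z) − w = 0 is a nonconstant polynomial in z and hence has at least one root by the fundamental theorem of algebra. So p is surjective onto ℂ, omitting no value.

Omitted value: no value.


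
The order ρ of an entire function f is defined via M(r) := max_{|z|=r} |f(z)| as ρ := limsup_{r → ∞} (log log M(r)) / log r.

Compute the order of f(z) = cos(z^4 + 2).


Write cos(w) = (e^{iw} ± e^{−iw})/(2 or 2i), so |cos(w)| ≤ e^{|w|}. With w = z^4 + 2, |w| ≤ 1r^4 + 2 on |z|=r, giving M(r) ≤ e^{1r^4 + 2} and ρ ≤ 4. For the lower bound, choose z on |z|=r with 1z^4 purely imaginary of modulus 1r^4; then |cos(z^4 + 2)| grows like e^{1r^4}/2, so ρ ≥ 4. Hence ρ = 4.
Therefore ρ = 4.

Order ρ = 4.


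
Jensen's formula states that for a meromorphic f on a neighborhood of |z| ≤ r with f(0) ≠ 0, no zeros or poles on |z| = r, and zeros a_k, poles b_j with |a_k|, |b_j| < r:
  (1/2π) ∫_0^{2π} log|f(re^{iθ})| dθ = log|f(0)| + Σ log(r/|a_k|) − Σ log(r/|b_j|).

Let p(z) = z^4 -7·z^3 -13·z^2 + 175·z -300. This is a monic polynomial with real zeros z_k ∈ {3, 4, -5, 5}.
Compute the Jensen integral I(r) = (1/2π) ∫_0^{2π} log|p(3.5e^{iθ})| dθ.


Zeros: -5, 3, 4, 5; r = 3.5.
Inside |z| < r: 3. Outside (|z| ≥ r): -5, 4, 5.
p(0) = -300, so log|p(0)| = log(300) = 5.7038.
Apply Jensen: I(r) = log|p(0)| + Σ_k log(r/|z_k|), summed over zeros inside |z| < r.
  log(r/|z_k|) for z_k = 3: log(3.5/3) = 0.1542
  Outside zeros (-5, 4, 5) contribute nothing to the Jensen sum.
Sum over inside zeros: 0.1542.
I(r) = log|p(0)| + (inside sum) = 5.7038 + 0.1542 = 5.8579.
Note: since some zeros are outside |z| ≤ r, the simplified n·log(r) form does NOT apply — only the inside zeros contribute.

I(r) ≈ 5.8579.


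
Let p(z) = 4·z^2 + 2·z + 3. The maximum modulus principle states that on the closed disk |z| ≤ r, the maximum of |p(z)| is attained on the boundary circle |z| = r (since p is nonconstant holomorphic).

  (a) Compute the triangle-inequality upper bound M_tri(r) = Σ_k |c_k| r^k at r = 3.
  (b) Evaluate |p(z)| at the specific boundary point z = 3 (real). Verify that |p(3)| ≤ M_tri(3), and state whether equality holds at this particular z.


Coefficients: c_0 = 3, c_1 = 2, c_2 = 4. Radius r = 3.
Part (a). Triangle bound: M_tri(r) = Σ_k |c_k| r^k
  = |3|·3^0 + |2|·3^1 + |4|·3^2
  = 3 + 6 + 36 = 45.
This bounds M(r) := max_{|z|=r} |p(z)| from above; equality holds iff all terms c_k z^k can be made to align in phase at a single z on |z|=r.
Part (b). At z = 3 (real, on the circle |z| = r):
  p(3) = (3)·3^0 + (2)·3^1 + (4)·3^2 = 45.
  |p(3)| = 45.
Since all nonzero coefficients share the same sign, |p(3)| = 45 = M_tri(3); the triangle bound is attained at z = 3, so in fact M(r) = 45.

M_tri(3) = 45; |p(3)| = 45; equality at z=3: yes.


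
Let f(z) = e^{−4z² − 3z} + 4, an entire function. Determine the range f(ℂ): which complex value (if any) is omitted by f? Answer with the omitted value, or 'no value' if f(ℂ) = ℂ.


Little Picard bounds the complement of f(ℂ) to at most one point.
The exponent g(z) = −4z² − 3z is a nonconstant polynomial, hence surjective onto ℂ. So e^{g(z)} takes every value in {e^w : w ∈ ℂ} = ℂ ∖ {0}. Adding 4 shifts the range to ℂ ∖ {4}. f omits exactly 4.

Omitted value: 4.


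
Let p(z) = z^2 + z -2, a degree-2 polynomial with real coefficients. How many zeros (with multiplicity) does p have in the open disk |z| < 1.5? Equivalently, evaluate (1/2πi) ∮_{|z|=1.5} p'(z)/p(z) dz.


The zeros of p are: 1, -2.
Their magnitudes are: 1, 2.
Zeros with |z| < R = 1.5: 1.
Count = 1.
By the argument principle, (1/2πi) ∮_{|z|=R} p'(z)/p(z) dz equals exactly this count.

Number of zeros inside |z| < 1.5: 1.


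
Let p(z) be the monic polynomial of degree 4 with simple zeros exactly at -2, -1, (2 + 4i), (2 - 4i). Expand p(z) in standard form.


The polynomial is p(z) = ∏_{α ∈ S} (z − α), where S = {-2, -1, (2 + 4i), (2 - 4i)}.
Expanding the product yields: p(z) = z^4 -z^3 + 10·z^2 + 52·z + 40.
Note conjugate pairs combine to real quadratics: (z − (2+4i))(z − (2−4i)) = z² − 4z + 20.
The resulting polynomial has degree 4 and real coefficients as required.

p(z) = z^4 -z^3 + 10·z^2 + 52·z + 40.


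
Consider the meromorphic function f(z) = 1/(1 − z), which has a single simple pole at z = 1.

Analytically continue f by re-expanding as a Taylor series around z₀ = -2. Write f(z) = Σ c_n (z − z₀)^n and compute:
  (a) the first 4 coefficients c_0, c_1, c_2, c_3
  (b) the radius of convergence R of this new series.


Let w = z − z₀, so z = z₀ + w.
Then 1 − z = 1 − (z₀ + w) = (1 − z₀) − w = 3 − w.
f(z) = 1/(3 − w) = (1/(3)) · 1/(1 − w/(3)) = Σ_{n≥0} w^n / (3)^(n+1).
So c_n = 1/(3)^(n+1):
  c_0 = 1/(3)^1 = 1/3.
  c_1 = 1/(3)^2 = 1/9.
  c_2 = 1/(3)^3 = 1/27.
  c_3 = 1/(3)^4 = 1/81.
The series is valid for |w/d| < 1, i.e. |z − z₀| < |d|.
Radius of convergence: R = |1 − z₀| = |3| = 3 (distance from z₀ to the singularity z = 1).

c_0 = 1/3, c_1 = 1/9, c_2 = 1/27, c_3 = 1/81; R = 3.


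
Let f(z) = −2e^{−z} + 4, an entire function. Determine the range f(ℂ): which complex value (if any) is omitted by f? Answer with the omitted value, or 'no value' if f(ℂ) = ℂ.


Little Picard bounds the complement of f(ℂ) to at most one point.
e^{−z} is never zero on ℂ, so -2·e^{−z} takes every value in ℂ ∖ {0}. Adding 4 shifts the range to ℂ ∖ {4}. Thus f omits exactly the value 4.

Omitted value: 4.


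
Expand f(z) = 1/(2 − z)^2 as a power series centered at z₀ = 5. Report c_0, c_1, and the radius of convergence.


Let w = z − z₀, so z = z₀ + w.
Then 2 − z = 2 − (z₀ + w) = (2 − z₀) − w = -3 − w.
f(z) = 1/(-3 − w)^2 = (1/(-3)^2) · (1 − w/(-3))^{−2}.
By the binomial series (1−u)^{−2} = Σ_{n≥0} C(n+1, 1) u^n for |u|<1, with u = w/(-3):
  c_n = C(n+1, 1) / (-3)^(n+2).
  c_0 = 1/(-3)^2 = 1/9.
  c_1 = 2/(-3)^3 = -2/27.
The series is valid for |w/d| < 1, i.e. |z − z₀| < |d|.
Radius of convergence: R = |2 − z₀| = |-3| = 3 (distance from z₀ to the singularity z = 2).

c_0 = 1/9, c_1 = -2/27; R = 3.


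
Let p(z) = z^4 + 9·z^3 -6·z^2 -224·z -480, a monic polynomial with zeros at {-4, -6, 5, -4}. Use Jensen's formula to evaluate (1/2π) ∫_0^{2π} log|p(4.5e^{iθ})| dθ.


Zeros: -6, -4, -4, 5; r = 4.5.
Inside |z| < r: -4, -4. Outside (|z| ≥ r): -6, 5.
p(0) = -480, so log|p(0)| = log(480) = 6.1738.
Apply Jensen: I(r) = log|p(0)| + Σ_k log(r/|z_k|), summed over zeros inside |z| < r.
  log(r/|z_k|) for z_k = -4: log(4.5/4) = 0.1178
  log(r/|z_k|) for z_k = -4: log(4.5/4) = 0.1178
  Outside zeros (-6, 5) contribute nothing to the Jensen sum.
Sum over inside zeros: 0.2356.
I(r) = log|p(0)| + (inside sum) = 6.1738 + 0.2356 = 6.4094.
Note: since some zeros are outside |z| ≤ r, the simplified n·log(r) form does NOT apply — only the inside zeros contribute.

I(r) ≈ 6.4094.


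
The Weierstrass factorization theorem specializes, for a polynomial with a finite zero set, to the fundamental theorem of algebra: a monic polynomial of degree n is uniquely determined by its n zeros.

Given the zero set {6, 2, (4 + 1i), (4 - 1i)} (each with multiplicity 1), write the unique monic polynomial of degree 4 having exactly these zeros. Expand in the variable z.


The polynomial is p(z) = ∏_{α ∈ S} (z − α), where S = {6, 2, (4 + 1i), (4 - 1i)}.
Expanding the product yields: p(z) = z^4 -16·z^3 + 93·z^2 -232·z + 204.
Note conjugate pairs combine to real quadratics: (z − (4+1i))(z − (4−1i)) = z² − 8z + 17.
The resulting polynomial has degree 4 and real coefficients as required.

p(z) = z^4 -16·z^3 + 93·z^2 -232·z + 204.


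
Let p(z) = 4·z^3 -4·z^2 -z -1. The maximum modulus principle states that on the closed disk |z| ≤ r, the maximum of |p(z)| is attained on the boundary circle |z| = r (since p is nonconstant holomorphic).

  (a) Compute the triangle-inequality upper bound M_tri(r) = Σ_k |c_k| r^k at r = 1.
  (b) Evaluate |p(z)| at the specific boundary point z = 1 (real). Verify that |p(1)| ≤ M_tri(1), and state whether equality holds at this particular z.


Coefficients: c_0 = -1, c_1 = -1, c_2 = -4, c_3 = 4. Radius r = 1.
Part (a). Triangle bound: M_tri(r) = Σ_k |c_k| r^k
  = |-1|·1^0 + |-1|·1^1 + |-4|·1^2 + |4|·1^3
  = 1 + 1 + 4 + 4 = 10.
This bounds M(r) := max_{|z|=r} |p(z)| from above; equality holds iff all terms c_k z^k can be made to align in phase at a single z on |z|=r.
Part (b). At z = 1 (real, on the circle |z| = r):
  p(1) = (-1)·1^0 + (-1)·1^1 + (-4)·1^2 + (4)·1^3 = -2.
  |p(1)| = 2.
Check: |p(1)| = 2 ≤ 10 = M_tri(1). ✓ Equality does not hold at z = 1 (the coefficients have mixed signs, so the terms do not all align in phase there).

M_tri(1) = 10; |p(1)| = 2; equality at z=1: no.


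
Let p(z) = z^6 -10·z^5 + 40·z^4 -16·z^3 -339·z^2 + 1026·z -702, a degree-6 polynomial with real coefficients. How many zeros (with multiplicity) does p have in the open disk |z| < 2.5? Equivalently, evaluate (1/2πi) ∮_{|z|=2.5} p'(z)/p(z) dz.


The zeros of p are: (3 + 2i), (3 - 2i), (3 + 3i), (3 - 3i), -3, 1.
Their magnitudes are: 3.606, 3.606, 4.243, 4.243, 3, 1.
Zeros with |z| < R = 2.5: 1.
Count = 1.
By the argument principle, (1/2πi) ∮_{|z|=R} p'(z)/p(z) dz equals exactly this count.

Number of zeros inside |z| < 2.5: 1.


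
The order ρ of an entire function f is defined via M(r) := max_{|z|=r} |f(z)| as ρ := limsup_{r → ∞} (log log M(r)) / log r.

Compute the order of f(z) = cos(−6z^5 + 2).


Write cos(w) = (e^{iw} ± e^{−iw})/(2 or 2i), so |cos(w)| ≤ e^{|w|}. With w = −6z^5 + 2, |w| ≤ 6r^5 + 2 on |z|=r, giving M(r) ≤ e^{6r^5 + 2} and ρ ≤ 5. For the lower bound, choose z on |z|=r with -6z^5 purely imaginary of modulus 6r^5; then |cos(−6z^5 + 2)| grows like e^{6r^5}/2, so ρ ≥ 5. Hence ρ = 5.
Therefore ρ = 5.

Order ρ = 5.


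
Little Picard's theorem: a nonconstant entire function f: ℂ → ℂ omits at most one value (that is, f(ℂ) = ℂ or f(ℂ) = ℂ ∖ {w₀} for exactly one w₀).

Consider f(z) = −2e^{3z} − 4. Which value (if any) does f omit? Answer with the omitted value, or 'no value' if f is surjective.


Little Picard bounds the complement of f(ℂ) to at most one point.
e^{3z} is never zero on ℂ, so -2·e^{3z} takes every value in ℂ ∖ {0}. Adding -4 shifts the range to ℂ ∖ {-4}. Thus f omits exactly the value -4.

Omitted value: -4.


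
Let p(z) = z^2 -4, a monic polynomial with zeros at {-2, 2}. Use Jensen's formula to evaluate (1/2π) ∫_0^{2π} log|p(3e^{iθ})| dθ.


Zeros: -2, 2; r = 3.
Inside |z| < r: -2, 2. Outside (|z| ≥ r): ∅.
p(0) = -4, so log|p(0)| = log(4) = 1.3863.
Apply Jensen: I(r) = log|p(0)| + Σ_k log(r/|z_k|), summed over zeros inside |z| < r.
  log(r/|z_k|) for z_k = -2: log(3/2) = 0.4055
  log(r/|z_k|) for z_k = 2: log(3/2) = 0.4055
Sum over inside zeros: 0.8109.
I(r) = log|p(0)| + (inside sum) = 1.3863 + 0.8109 = 2.1972.
Closed form (all zeros inside, monic): I(r) = n·log(r) = 2·log(3) = 2.1972. ✓

I(r) ≈ 2.1972.


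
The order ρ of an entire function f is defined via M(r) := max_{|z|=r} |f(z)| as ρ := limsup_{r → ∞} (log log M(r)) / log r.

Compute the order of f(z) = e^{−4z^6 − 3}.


|e^{−4z^6 − 3}| = e^{Re(-4·z^6) + -3} ≤ e^{4|z|^6 + -3} = e^{4r^6 + -3} on |z| = r, so ρ ≤ 6. Choosing z on |z|=r so that -4·z^6 is real positive (always possible by picking arg z appropriately) gives |f(z)| = e^{4r^6 + -3}, matching the bound. The additive constant -3 does not affect log log M(r) ~ 6·log r. Hence ρ = 6.
Therefore ρ = 6.

Order ρ = 6.


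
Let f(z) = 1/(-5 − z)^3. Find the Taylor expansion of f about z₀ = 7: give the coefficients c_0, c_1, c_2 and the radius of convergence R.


Let w = z − z₀, so z = z₀ + w.
Then -5 − z = -5 − (z₀ + w) = (-5 − z₀) − w = -12 − w.
f(z) = 1/(-12 − w)^3 = (1/(-12)^3) · (1 − w/(-12))^{−3}.
By the binomial series (1−u)^{−3} = Σ_{n≥0} C(n+2, 2) u^n for |u|<1, with u = w/(-12):
  c_n = C(n+2, 2) / (-12)^(n+3).
  c_0 = 1/(-12)^3 = -1/1728.
  c_1 = 3/(-12)^4 = 1/6912.
  c_2 = 6/(-12)^5 = -1/41472.
The series is valid for |w/d| < 1, i.e. |z − z₀| < |d|.
Radius of convergence: R = |-5 − z₀| = |-12| = 12 (distance from z₀ to the singularity z = -5).

c_0 = -1/1728, c_1 = 1/6912, c_2 = -1/41472; R = 12.


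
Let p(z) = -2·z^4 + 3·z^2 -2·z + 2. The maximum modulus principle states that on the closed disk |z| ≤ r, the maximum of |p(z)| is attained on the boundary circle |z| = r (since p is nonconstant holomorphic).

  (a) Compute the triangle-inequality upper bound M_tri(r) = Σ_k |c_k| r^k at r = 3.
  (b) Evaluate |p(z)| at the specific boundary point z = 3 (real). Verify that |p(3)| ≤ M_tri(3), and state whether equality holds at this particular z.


Coefficients: c_0 = 2, c_1 = -2, c_2 = 3, c_3 = 0, c_4 = -2. Radius r = 3.
Part (a). Triangle bound: M_tri(r) = Σ_k |c_k| r^k
  = |2|·3^0 + |-2|·3^1 + |3|·3^2 + |0|·3^3 + |-2|·3^4
  = 2 + 6 + 27 + 0 + 162 = 197.
This bounds M(r) := max_{|z|=r} |p(z)| from above; equality holds iff all terms c_k z^k can be made to align in phase at a single z on |z|=r.
Part (b). At z = 3 (real, on the circle |z| = r):
  p(3) = (2)·3^0 + (-2)·3^1 + (3)·3^2 + (0)·3^3 + (-2)·3^4 = -139.
  |p(3)| = 139.
Check: |p(3)| = 139 ≤ 197 = M_tri(3). ✓ Equality does not hold at z = 3 (the coefficients have mixed signs, so the terms do not all align in phase there).

M_tri(3) = 197; |p(3)| = 139; equality at z=3: no.


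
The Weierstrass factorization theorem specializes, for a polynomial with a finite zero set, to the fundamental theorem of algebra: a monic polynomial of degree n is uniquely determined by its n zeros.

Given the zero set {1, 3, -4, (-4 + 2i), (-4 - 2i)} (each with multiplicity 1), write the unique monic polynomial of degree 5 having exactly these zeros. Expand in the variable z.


The polynomial is p(z) = ∏_{α ∈ S} (z − α), where S = {1, 3, -4, (-4 + 2i), (-4 - 2i)}.
Expanding the product yields: p(z) = z^5 + 8·z^4 + 7·z^3 -92·z^2 -164·z + 240.
Note conjugate pairs combine to real quadratics: (z − (-4+2i))(z − (-4−2i)) = z² + 8z + 20.
The resulting polynomial has degree 5 and real coefficients as required.

p(z) = z^5 + 8·z^4 + 7·z^3 -92·z^2 -164·z + 240.


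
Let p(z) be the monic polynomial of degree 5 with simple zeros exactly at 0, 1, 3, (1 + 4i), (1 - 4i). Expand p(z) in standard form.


The polynomial is p(z) = ∏_{α ∈ S} (z − α), where S = {0, 1, 3, (1 + 4i), (1 - 4i)}.
Expanding the product yields: p(z) = z^5 -6·z^4 + 28·z^3 -74·z^2 + 51·z.
Note conjugate pairs combine to real quadratics: (z − (1+4i))(z − (1−4i)) = z² − 2z + 17.
The resulting polynomial has degree 5 and real coefficients as required.

p(z) = z^5 -6·z^4 + 28·z^3 -74·z^2 + 51·z.


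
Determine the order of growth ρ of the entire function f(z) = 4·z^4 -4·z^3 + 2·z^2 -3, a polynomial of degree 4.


|f(z)| ≤ Σ|c_k|·r^k = O(r^4) as r → ∞. Polynomial growth is O(e^{r^ε}) for every ε > 0 (since r^4/e^{r^ε} → 0), so ρ ≤ ε for all ε > 0, i.e. ρ = 0. Every nonconstant polynomial has order 0.
Therefore ρ = 0.

Order ρ = 0.


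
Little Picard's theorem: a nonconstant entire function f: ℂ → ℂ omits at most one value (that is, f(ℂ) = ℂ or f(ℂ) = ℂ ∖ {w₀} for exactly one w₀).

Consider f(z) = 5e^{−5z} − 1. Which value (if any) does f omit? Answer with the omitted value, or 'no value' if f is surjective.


Little Picard bounds the complement of f(ℂ) to at most one point.
e^{−5z} is never zero on ℂ, so 5·e^{−5z} takes every value in ℂ ∖ {0}. Adding -1 shifts the range to ℂ ∖ {-1}. Thus f omits exactly the value -1.

Omitted value: -1.


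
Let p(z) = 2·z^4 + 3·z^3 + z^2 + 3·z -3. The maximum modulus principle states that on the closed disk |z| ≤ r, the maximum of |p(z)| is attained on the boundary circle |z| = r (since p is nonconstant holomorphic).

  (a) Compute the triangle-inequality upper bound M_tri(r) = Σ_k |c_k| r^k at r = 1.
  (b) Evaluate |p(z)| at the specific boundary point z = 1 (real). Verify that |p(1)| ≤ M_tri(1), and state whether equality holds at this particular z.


Coefficients: c_0 = -3, c_1 = 3, c_2 = 1, c_3 = 3, c_4 = 2. Radius r = 1.
Part (a). Triangle bound: M_tri(r) = Σ_k |c_k| r^k
  = |-3|·1^0 + |3|·1^1 + |1|·1^2 + |3|·1^3 + |2|·1^4
  = 3 + 3 + 1 + 3 + 2 = 12.
This bounds M(r) := max_{|z|=r} |p(z)| from above; equality holds iff all terms c_k z^k can be made to align in phase at a single z on |z|=r.
Part (b). At z = 1 (real, on the circle |z| = r):
  p(1) = (-3)·1^0 + (3)·1^1 + (1)·1^2 + (3)·1^3 + (2)·1^4 = 6.
  |p(1)| = 6.
Check: |p(1)| = 6 ≤ 12 = M_tri(1). ✓ Equality does not hold at z = 1 (the coefficients have mixed signs, so the terms do not all align in phase there).

M_tri(1) = 12; |p(1)| = 6; equality at z=1: no.


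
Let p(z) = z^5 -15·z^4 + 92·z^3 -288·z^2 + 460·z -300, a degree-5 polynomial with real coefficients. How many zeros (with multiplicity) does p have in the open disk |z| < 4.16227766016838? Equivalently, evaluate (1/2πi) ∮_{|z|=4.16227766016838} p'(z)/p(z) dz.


The zeros of p are: (3 + 1i), (3 - 1i), 3, (3 + 1i), (3 - 1i).
Their magnitudes are: 3.162, 3.162, 3, 3.162, 3.162.
Zeros with |z| < R = 4.16227766016838: (3 + 1i), (3 - 1i), 3, (3 + 1i), (3 - 1i).
Count = 5.
By the argument principle, (1/2πi) ∮_{|z|=R} p'(z)/p(z) dz equals exactly this count.

Number of zeros inside |z| < 4.16227766016838: 5.


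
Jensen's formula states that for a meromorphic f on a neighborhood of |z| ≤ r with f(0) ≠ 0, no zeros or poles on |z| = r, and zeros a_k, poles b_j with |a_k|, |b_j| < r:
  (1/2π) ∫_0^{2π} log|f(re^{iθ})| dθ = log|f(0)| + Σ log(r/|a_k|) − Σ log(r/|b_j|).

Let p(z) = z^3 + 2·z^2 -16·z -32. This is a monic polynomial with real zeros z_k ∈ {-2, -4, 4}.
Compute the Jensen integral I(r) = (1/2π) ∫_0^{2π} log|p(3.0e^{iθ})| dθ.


Zeros: -4, -2, 4; r = 3.0.
Inside |z| < r: -2. Outside (|z| ≥ r): -4, 4.
p(0) = -32, so log|p(0)| = log(32) = 3.4657.
Apply Jensen: I(r) = log|p(0)| + Σ_k log(r/|z_k|), summed over zeros inside |z| < r.
  log(r/|z_k|) for z_k = -2: log(3.0/2) = 0.4055
  Outside zeros (-4, 4) contribute nothing to the Jensen sum.
Sum over inside zeros: 0.4055.
I(r) = log|p(0)| + (inside sum) = 3.4657 + 0.4055 = 3.8712.
Note: since some zeros are outside |z| ≤ r, the simplified n·log(r) form does NOT apply — only the inside zeros contribute.

I(r) ≈ 3.8712.


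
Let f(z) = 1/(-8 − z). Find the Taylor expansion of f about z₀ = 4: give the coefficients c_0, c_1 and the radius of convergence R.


Let w = z − z₀, so z = z₀ + w.
Then -8 − z = -8 − (z₀ + w) = (-8 − z₀) − w = -12 − w.
f(z) = 1/(-12 − w) = (1/(-12)) · 1/(1 − w/(-12)) = Σ_{n≥0} w^n / (-12)^(n+1).
So c_n = 1/(-12)^(n+1):
  c_0 = 1/(-12)^1 = -1/12.
  c_1 = 1/(-12)^2 = 1/144.
The series is valid for |w/d| < 1, i.e. |z − z₀| < |d|.
Radius of convergence: R = |-8 − z₀| = |-12| = 12 (distance from z₀ to the singularity z = -8).

c_0 = -1/12, c_1 = 1/144; R = 12.


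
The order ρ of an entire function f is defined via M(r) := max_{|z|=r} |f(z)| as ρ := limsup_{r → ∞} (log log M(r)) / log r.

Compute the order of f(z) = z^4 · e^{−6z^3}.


M(r) = max_{|z|=r} |1|·|z|^4·|e^{−6z^3}| = 1·r^4 · e^{6r^3} (the factors attain their maxima compatibly on |z|=r). Then log M(r) = log 1 + 4·log r + 6r^3, dominated by the last term, so log log M(r) ~ 3·log r. The polynomial factor 1z^4 contributes only a log r term and does not affect the order. ρ = 3.
Therefore ρ = 3.

Order ρ = 3.


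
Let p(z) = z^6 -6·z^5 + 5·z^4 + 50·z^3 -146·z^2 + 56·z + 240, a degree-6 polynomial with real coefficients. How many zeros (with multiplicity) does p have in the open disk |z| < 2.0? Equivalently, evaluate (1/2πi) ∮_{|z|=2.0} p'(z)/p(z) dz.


The zeros of p are: (3 + 1i), (3 - 1i), -1, (2 + 2i), (2 - 2i), -3.
Their magnitudes are: 3.162, 3.162, 1, 2.828, 2.828, 3.
Zeros with |z| < R = 2.0: -1.
Count = 1.
By the argument principle, (1/2πi) ∮_{|z|=R} p'(z)/p(z) dz equals exactly this count.

Number of zeros inside |z| < 2.0: 1.


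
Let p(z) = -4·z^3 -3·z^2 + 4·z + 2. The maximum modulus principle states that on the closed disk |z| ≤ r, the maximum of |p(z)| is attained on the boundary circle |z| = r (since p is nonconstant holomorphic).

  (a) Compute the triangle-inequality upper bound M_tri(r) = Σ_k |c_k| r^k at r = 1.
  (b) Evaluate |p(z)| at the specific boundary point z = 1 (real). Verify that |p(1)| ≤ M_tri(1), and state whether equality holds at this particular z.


Coefficients: c_0 = 2, c_1 = 4, c_2 = -3, c_3 = -4. Radius r = 1.
Part (a). Triangle bound: M_tri(r) = Σ_k |c_k| r^k
  = |2|·1^0 + |4|·1^1 + |-3|·1^2 + |-4|·1^3
  = 2 + 4 + 3 + 4 = 13.
This bounds M(r) := max_{|z|=r} |p(z)| from above; equality holds iff all terms c_k z^k can be made to align in phase at a single z on |z|=r.
Part (b). At z = 1 (real, on the circle |z| = r):
  p(1) = (2)·1^0 + (4)·1^1 + (-3)·1^2 + (-4)·1^3 = -1.
  |p(1)| = 1.
Check: |p(1)| = 1 ≤ 13 = M_tri(1). ✓ Equality does not hold at z = 1 (the coefficients have mixed signs, so the terms do not all align in phase there).

M_tri(1) = 13; |p(1)| = 1; equality at z=1: no.


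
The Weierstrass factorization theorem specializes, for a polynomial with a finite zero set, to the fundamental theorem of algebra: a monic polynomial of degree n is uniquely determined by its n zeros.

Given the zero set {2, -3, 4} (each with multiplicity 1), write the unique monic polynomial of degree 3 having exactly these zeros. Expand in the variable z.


The polynomial is p(z) = ∏_{α ∈ S} (z − α), where S = {2, -3, 4}.
Expanding the product yields: p(z) = z^3 -3·z^2 -10·z + 24.
The resulting polynomial has degree 3 and real coefficients as required.

p(z) = z^3 -3·z^2 -10·z + 24.


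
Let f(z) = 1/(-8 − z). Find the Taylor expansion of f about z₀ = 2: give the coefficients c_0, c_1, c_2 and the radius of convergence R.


Let w = z − z₀, so z = z₀ + w.
Then -8 − z = -8 − (z₀ + w) = (-8 − z₀) − w = -10 − w.
f(z) = 1/(-10 − w) = (1/(-10)) · 1/(1 − w/(-10)) = Σ_{n≥0} w^n / (-10)^(n+1).
So c_n = 1/(-10)^(n+1):
  c_0 = 1/(-10)^1 = -1/10.
  c_1 = 1/(-10)^2 = 1/100.
  c_2 = 1/(-10)^3 = -1/1000.
The series is valid for |w/d| < 1, i.e. |z − z₀| < |d|.
Radius of convergence: R = |-8 − z₀| = |-10| = 10 (distance from z₀ to the singularity z = -8).

c_0 = -1/10, c_1 = 1/100, c_2 = -1/1000; R = 10.
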